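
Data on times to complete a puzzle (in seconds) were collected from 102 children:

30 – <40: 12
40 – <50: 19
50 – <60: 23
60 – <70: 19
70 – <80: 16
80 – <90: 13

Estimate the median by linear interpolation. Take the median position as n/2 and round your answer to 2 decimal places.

Cumulative frequencies: 12, 31, 54, 73, 89, 102
n = 102; position = n/2 = 51.
This falls in the class 50 – <60: L = 50, F = 31, f = 23, h = 10.
Median ≈ 50 + ((51 − 31) / 23) × 10 = 58.6957

58.70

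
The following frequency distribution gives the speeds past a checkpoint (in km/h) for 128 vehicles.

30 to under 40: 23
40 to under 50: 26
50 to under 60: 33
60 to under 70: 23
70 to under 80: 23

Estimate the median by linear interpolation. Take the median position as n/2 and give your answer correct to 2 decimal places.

54.55

Cumulative frequencies: 23, 49, 82, 105, 128
n = 128; position = n/2 = 64.
This falls in the class 50 to under 60: L = 50, F = 49, f = 33, h = 10.
Median ≈ 50 + ((64 − 49) / 33) × 10 = 54.5455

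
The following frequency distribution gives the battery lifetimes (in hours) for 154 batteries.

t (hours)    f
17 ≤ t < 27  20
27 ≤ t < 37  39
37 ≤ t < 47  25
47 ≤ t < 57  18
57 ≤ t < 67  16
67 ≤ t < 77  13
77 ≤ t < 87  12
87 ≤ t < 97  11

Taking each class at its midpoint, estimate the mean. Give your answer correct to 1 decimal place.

Midpoints: 22, 32, 42, 52, 62, 72, 82, 92
Σfm = 20×22 + 39×32 + 25×42 + 18×52 + 16×62 + 13×72 + 12×82 + 11×92 = 7598
n = Σf = 154
Mean = 7598 / 154 = 49.3377

49.3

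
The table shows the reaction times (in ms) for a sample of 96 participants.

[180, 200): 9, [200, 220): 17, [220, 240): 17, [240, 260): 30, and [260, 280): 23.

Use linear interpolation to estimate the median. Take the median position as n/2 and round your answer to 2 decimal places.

243.33

Cumulative frequencies: 9, 26, 43, 73, 96
n = 96; position = n/2 = 48.
This falls in the class [240, 260): L = 240, F = 43, f = 30, h = 20.
Median ≈ 240 + ((48 − 43) / 30) × 20 = 243.3333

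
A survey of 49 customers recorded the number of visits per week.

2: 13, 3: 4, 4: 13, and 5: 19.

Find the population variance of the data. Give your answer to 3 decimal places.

1.480

Values: 2, 3, 4, 5
n = 49, Σfx = 185, mean = 3.7755
Σfx² = 771
Σf(x − x̄)² = Σfx² − (Σfx)²/n = 771 − 185²/49 = 72.5306
Population variance = 72.5306 / 49 = 1.4802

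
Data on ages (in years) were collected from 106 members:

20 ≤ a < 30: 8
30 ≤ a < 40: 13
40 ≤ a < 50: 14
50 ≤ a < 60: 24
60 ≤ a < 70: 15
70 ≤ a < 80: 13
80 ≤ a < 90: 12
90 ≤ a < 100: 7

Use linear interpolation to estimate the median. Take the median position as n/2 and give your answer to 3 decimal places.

Cumulative frequencies: 8, 21, 35, 59, 74, 87, 99, 106
n = 106; position = n/2 = 53.
This falls in the class 50 ≤ a < 60: L = 50, F = 35, f = 24, h = 10.
Median ≈ 50 + ((53 − 35) / 24) × 10 = 57.5000

57.500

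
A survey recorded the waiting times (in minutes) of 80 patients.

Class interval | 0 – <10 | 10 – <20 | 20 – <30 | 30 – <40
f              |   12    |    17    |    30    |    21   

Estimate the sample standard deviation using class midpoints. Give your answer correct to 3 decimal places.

Midpoints: 5, 15, 25, 35
n = 80, Σfm = 1800, mean = 22.5000
Σfm² = 48600
Σf(m − x̄)² = Σfm² − (Σfm)²/n = 48600 − 1800²/80 = 8100.0000
Sample variance = 8100.0000 / 79 = 102.5316
Standard deviation = √102.5316 = 10.1258

10.126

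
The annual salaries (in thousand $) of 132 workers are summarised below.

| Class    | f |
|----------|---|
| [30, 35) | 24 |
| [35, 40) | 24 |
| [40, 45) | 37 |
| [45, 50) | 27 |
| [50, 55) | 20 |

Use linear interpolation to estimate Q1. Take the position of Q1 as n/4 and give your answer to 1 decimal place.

36.9

Cumulative frequencies: 24, 48, 85, 112, 132
n = 132; position = n/4 = 33.
This falls in the class [35, 40): L = 35, F = 24, f = 24, h = 5.
Lower quartile ≈ 35 + ((33 − 24) / 24) × 5 = 36.8750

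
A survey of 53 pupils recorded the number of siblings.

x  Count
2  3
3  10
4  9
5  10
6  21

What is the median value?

Cumulative frequencies: 3, 13, 22, 32, 53
n = 53, so the median is the value in position (n+1)/2 = 27.
Position 27 falls at value 5.

5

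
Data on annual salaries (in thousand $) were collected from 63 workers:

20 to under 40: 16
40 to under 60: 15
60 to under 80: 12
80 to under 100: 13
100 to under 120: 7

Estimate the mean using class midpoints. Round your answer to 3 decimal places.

Midpoints: 30, 50, 70, 90, 110
Σfm = 16×30 + 15×50 + 12×70 + 13×90 + 7×110 = 4010
n = Σf = 63
Mean = 4010 / 63 = 63.6508

63.651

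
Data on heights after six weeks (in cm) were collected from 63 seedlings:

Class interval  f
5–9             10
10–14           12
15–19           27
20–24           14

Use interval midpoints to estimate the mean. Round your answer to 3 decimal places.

15.571

Midpoints: 7, 12, 17, 22
Σfm = 10×7 + 12×12 + 27×17 + 14×22 = 981
n = Σf = 63
Mean = 981 / 63 = 15.5714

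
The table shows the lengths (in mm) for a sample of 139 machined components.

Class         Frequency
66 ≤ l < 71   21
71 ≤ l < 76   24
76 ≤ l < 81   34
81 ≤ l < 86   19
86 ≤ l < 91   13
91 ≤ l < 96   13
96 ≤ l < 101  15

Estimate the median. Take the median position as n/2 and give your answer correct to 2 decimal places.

Cumulative frequencies: 21, 45, 79, 98, 111, 124, 139
n = 139; position = n/2 = 69.5.
This falls in the class 76 ≤ l < 81: L = 76, F = 45, f = 34, h = 5.
Median ≈ 76 + ((69.5 − 45) / 34) × 5 = 79.6029

79.60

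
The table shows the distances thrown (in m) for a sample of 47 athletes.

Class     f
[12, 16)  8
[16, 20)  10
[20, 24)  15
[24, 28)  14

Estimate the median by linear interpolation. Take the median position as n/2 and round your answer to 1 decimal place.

21.5

Cumulative frequencies: 8, 18, 33, 47
n = 47; position = n/2 = 23.5.
This falls in the class [20, 24): L = 20, F = 18, f = 15, h = 4.
Median ≈ 20 + ((23.5 − 18) / 15) × 4 = 21.4667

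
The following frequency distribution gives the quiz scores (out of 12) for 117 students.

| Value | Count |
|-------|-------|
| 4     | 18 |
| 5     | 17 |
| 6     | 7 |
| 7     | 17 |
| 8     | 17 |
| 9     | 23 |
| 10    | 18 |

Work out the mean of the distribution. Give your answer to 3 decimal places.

Values: 4, 5, 6, 7, 8, 9, 10
Σfx = 18×4 + 17×5 + 7×6 + 17×7 + 17×8 + 23×9 + 18×10 = 841
n = Σf = 117
Mean = 841 / 117 = 7.1880

7.188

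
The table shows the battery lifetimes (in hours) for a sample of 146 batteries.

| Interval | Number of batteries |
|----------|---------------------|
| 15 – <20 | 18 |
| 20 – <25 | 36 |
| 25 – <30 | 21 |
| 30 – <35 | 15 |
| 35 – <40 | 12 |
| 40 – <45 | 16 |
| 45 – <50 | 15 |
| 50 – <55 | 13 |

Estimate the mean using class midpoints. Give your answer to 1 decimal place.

32.3

Midpoints: 17.5, 22.5, 27.5, 32.5, 37.5, 42.5, 47.5, 52.5
Σfm = 18×17.5 + 36×22.5 + 21×27.5 + 15×32.5 + 12×37.5 + 16×42.5 + 15×47.5 + 13×52.5 = 4715
n = Σf = 146
Mean = 4715 / 146 = 32.2945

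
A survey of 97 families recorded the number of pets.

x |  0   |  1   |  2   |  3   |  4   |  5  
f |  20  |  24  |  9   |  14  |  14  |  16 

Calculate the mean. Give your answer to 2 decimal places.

Values: 0, 1, 2, 3, 4, 5
Σfx = 20×0 + 24×1 + 9×2 + 14×3 + 14×4 + 16×5 = 220
n = Σf = 97
Mean = 220 / 97 = 2.2680

2.27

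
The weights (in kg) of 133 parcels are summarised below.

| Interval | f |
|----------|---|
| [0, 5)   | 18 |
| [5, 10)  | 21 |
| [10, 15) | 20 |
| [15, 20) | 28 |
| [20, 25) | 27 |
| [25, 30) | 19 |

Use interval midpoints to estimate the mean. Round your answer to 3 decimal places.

Midpoints: 2.5, 7.5, 12.5, 17.5, 22.5, 27.5
Σfm = 18×2.5 + 21×7.5 + 20×12.5 + 28×17.5 + 27×22.5 + 19×27.5 = 2072.5
n = Σf = 133
Mean = 2072.5 / 133 = 15.5827

15.583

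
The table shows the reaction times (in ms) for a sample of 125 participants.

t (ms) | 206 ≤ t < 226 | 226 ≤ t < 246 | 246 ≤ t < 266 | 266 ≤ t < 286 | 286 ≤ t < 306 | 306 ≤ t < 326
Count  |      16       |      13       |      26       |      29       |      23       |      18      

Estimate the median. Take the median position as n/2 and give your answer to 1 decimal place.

Cumulative frequencies: 16, 29, 55, 84, 107, 125
n = 125; position = n/2 = 62.5.
This falls in the class 266 ≤ t < 286: L = 266, F = 55, f = 29, h = 20.
Median ≈ 266 + ((62.5 − 55) / 29) × 20 = 271.1724

271.2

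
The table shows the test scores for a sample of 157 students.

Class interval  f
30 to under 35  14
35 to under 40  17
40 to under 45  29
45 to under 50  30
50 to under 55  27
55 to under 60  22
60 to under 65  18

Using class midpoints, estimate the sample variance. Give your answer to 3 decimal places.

Midpoints: 32.5, 37.5, 42.5, 47.5, 52.5, 57.5, 62.5
n = 157, Σfm = 7557.5, mean = 48.1369
Σfm² = 376231.25
Σf(m − x̄)² = Σfm² − (Σfm)²/n = 376231.25 − 7557.5²/157 = 12436.3057
Sample variance = 12436.3057 / 156 = 79.7199

79.720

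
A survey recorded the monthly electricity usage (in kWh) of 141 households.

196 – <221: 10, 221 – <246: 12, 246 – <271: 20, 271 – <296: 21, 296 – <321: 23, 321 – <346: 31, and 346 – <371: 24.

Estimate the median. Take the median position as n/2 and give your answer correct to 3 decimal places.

Cumulative frequencies: 10, 22, 42, 63, 86, 117, 141
n = 141; position = n/2 = 70.5.
This falls in the class 296 – <321: L = 296, F = 63, f = 23, h = 25.
Median ≈ 296 + ((70.5 − 63) / 23) × 25 = 304.1522

304.152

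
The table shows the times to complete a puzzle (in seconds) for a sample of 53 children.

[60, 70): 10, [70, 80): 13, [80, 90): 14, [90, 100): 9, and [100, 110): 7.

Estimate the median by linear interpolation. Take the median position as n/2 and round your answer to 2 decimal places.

82.50

Cumulative frequencies: 10, 23, 37, 46, 53
n = 53; position = n/2 = 26.5.
This falls in the class [80, 90): L = 80, F = 23, f = 14, h = 10.
Median ≈ 80 + ((26.5 − 23) / 14) × 10 = 82.5000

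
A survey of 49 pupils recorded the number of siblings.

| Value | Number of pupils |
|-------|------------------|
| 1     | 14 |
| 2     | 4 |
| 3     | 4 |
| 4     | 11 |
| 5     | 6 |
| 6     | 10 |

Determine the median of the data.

4

Cumulative frequencies: 14, 18, 22, 33, 39, 49
n = 49, so the median is the value in position (n+1)/2 = 25.
Position 25 falls at value 4.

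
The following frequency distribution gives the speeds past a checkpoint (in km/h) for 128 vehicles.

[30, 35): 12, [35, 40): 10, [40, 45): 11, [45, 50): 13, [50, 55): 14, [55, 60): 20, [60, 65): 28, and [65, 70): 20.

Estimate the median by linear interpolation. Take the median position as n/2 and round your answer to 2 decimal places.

56.00

Cumulative frequencies: 12, 22, 33, 46, 60, 80, 108, 128
n = 128; position = n/2 = 64.
This falls in the class [55, 60): L = 55, F = 60, f = 20, h = 5.
Median ≈ 55 + ((64 − 60) / 20) × 5 = 56.0000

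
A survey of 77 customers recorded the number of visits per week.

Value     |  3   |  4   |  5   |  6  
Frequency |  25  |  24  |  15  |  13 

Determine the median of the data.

4

Cumulative frequencies: 25, 49, 64, 77
n = 77, so the median is the value in position (n+1)/2 = 39.
Position 39 falls at value 4.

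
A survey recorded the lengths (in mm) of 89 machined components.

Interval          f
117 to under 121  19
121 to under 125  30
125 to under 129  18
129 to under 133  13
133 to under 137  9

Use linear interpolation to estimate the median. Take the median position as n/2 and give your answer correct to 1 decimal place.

Cumulative frequencies: 19, 49, 67, 80, 89
n = 89; position = n/2 = 44.5.
This falls in the class 121 to under 125: L = 121, F = 19, f = 30, h = 4.
Median ≈ 121 + ((44.5 − 19) / 30) × 4 = 124.4000

124.4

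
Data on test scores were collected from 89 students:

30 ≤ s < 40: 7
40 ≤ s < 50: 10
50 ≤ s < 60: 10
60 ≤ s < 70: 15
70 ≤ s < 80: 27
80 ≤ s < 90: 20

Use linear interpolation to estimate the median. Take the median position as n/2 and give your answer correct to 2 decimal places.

70.93

Cumulative frequencies: 7, 17, 27, 42, 69, 89
n = 89; position = n/2 = 44.5.
This falls in the class 70 ≤ s < 80: L = 70, F = 42, f = 27, h = 10.
Median ≈ 70 + ((44.5 − 42) / 27) × 10 = 70.9259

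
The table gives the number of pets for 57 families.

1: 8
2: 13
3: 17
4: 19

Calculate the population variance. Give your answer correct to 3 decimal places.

1.092

Values: 1, 2, 3, 4
n = 57, Σfx = 161, mean = 2.8246
Σfx² = 517
Σf(x − x̄)² = Σfx² − (Σfx)²/n = 517 − 161²/57 = 62.2456
Population variance = 62.2456 / 57 = 1.0920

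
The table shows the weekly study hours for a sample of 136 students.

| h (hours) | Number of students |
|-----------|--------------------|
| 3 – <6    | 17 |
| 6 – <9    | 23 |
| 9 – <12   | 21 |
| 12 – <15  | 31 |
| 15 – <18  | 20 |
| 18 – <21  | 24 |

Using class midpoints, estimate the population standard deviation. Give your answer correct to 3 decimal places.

Midpoints: 4.5, 7.5, 10.5, 13.5, 16.5, 19.5
n = 136, Σfm = 1686, mean = 12.3971
Σfm² = 24174
Σf(m − x̄)² = Σfm² − (Σfm)²/n = 24174 − 1686²/136 = 3272.5588
Population variance = 3272.5588 / 136 = 24.0629
Standard deviation = √24.0629 = 4.9054

4.905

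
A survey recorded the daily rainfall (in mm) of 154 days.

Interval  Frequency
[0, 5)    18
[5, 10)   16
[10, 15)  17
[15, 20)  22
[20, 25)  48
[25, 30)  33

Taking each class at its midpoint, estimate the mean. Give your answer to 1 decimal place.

Midpoints: 2.5, 7.5, 12.5, 17.5, 22.5, 27.5
Σfm = 18×2.5 + 16×7.5 + 17×12.5 + 22×17.5 + 48×22.5 + 33×27.5 = 2750
n = Σf = 154
Mean = 2750 / 154 = 17.8571

17.9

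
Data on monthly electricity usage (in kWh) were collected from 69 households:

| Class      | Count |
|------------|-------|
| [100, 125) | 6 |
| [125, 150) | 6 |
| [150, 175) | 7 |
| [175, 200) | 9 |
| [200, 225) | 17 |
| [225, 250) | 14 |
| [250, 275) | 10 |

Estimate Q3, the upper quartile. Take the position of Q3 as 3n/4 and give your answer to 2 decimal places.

Cumulative frequencies: 6, 12, 19, 28, 45, 59, 69
n = 69; position = 3n/4 = 51.75.
This falls in the class [225, 250): L = 225, F = 45, f = 14, h = 25.
Upper quartile ≈ 225 + ((51.75 − 45) / 14) × 25 = 237.0536

237.05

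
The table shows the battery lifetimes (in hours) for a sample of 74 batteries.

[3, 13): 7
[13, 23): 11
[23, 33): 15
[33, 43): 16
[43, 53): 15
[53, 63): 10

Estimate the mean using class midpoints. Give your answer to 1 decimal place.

34.9

Midpoints: 8, 18, 28, 38, 48, 58
Σfm = 7×8 + 11×18 + 15×28 + 16×38 + 15×48 + 10×58 = 2582
n = Σf = 74
Mean = 2582 / 74 = 34.8919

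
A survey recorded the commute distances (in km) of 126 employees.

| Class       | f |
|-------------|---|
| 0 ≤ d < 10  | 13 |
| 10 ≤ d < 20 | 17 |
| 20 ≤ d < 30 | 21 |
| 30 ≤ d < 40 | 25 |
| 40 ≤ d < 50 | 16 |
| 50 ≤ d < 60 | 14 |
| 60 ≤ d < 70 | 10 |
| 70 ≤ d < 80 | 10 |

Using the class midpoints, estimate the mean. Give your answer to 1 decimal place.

36.6

Midpoints: 5, 15, 25, 35, 45, 55, 65, 75
Σfm = 13×5 + 17×15 + 21×25 + 25×35 + 16×45 + 14×55 + 10×65 + 10×75 = 4610
n = Σf = 126
Mean = 4610 / 126 = 36.5873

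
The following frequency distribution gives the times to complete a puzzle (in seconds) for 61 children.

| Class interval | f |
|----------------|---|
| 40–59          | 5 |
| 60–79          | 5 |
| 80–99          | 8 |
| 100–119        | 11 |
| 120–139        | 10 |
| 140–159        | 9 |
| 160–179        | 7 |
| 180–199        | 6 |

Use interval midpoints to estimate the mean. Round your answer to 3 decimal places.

Midpoints: 49.5, 69.5, 89.5, 109.5, 129.5, 149.5, 169.5, 189.5
Σfm = 5×49.5 + 5×69.5 + 8×89.5 + 11×109.5 + 10×129.5 + 9×149.5 + 7×169.5 + 6×189.5 = 7479.5
n = Σf = 61
Mean = 7479.5 / 61 = 122.6148

122.615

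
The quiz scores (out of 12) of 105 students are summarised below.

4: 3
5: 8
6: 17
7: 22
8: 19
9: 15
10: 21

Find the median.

Cumulative frequencies: 3, 11, 28, 50, 69, 84, 105
n = 105, so the median is the value in position (n+1)/2 = 53.
Position 53 falls at value 8.

8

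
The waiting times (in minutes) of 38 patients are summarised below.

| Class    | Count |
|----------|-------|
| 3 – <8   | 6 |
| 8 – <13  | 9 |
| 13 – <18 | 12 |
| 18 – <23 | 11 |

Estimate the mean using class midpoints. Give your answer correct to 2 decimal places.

Midpoints: 5.5, 10.5, 15.5, 20.5
Σfm = 6×5.5 + 9×10.5 + 12×15.5 + 11×20.5 = 539
n = Σf = 38
Mean = 539 / 38 = 14.1842

14.18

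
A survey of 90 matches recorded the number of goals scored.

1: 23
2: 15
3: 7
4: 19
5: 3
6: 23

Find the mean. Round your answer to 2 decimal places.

Values: 1, 2, 3, 4, 5, 6
Σfx = 23×1 + 15×2 + 7×3 + 19×4 + 3×5 + 23×6 = 303
n = Σf = 90
Mean = 303 / 90 = 3.3667

3.37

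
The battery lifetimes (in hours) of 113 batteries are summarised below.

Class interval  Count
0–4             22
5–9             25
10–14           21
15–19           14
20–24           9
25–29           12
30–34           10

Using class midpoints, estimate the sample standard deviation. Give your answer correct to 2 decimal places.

Midpoints: 2, 7, 12, 17, 22, 27, 32
n = 113, Σfm = 1551, mean = 13.7257
Σfm² = 31727
Σf(m − x̄)² = Σfm² − (Σfm)²/n = 31727 − 1551²/113 = 10438.4956
Sample variance = 10438.4956 / 112 = 93.2009
Standard deviation = √93.2009 = 9.6541

9.65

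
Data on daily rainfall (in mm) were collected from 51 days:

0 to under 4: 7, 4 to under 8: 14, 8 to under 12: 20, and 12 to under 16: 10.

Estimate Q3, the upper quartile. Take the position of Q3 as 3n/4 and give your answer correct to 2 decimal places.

Cumulative frequencies: 7, 21, 41, 51
n = 51; position = 3n/4 = 38.25.
This falls in the class 8 to under 12: L = 8, F = 21, f = 20, h = 4.
Upper quartile ≈ 8 + ((38.25 − 21) / 20) × 4 = 11.4500

11.45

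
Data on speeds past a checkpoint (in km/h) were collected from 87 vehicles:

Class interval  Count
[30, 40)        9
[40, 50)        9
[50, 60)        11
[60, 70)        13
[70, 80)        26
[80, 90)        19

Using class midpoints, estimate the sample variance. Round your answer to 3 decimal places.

266.586

Midpoints: 35, 45, 55, 65, 75, 85
n = 87, Σfm = 5735, mean = 65.9195
Σfm² = 400975
Σf(m − x̄)² = Σfm² − (Σfm)²/n = 400975 − 5735²/87 = 22926.4368
Sample variance = 22926.4368 / 86 = 266.5865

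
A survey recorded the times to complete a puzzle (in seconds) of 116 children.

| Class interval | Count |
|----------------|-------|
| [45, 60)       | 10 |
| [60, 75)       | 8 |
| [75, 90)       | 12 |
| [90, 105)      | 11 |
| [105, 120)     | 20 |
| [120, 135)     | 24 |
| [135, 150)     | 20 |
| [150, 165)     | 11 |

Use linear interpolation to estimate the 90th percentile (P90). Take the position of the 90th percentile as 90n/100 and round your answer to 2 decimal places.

149.55

Cumulative frequencies: 10, 18, 30, 41, 61, 85, 105, 116
n = 116; position = 90n/100 = 104.4.
This falls in the class [135, 150): L = 135, F = 85, f = 20, h = 15.
90th percentile ≈ 135 + ((104.4 − 85) / 20) × 15 = 149.5500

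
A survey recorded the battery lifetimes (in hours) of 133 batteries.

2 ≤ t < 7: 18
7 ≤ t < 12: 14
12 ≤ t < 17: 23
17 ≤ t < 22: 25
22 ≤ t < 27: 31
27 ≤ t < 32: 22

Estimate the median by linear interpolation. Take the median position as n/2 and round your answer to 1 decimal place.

Cumulative frequencies: 18, 32, 55, 80, 111, 133
n = 133; position = n/2 = 66.5.
This falls in the class 17 ≤ t < 22: L = 17, F = 55, f = 25, h = 5.
Median ≈ 17 + ((66.5 − 55) / 25) × 5 = 19.3000

19.3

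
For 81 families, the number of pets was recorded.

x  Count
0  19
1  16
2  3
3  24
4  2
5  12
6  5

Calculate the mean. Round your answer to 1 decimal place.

Values: 0, 1, 2, 3, 4, 5, 6
Σfx = 19×0 + 16×1 + 3×2 + 24×3 + 2×4 + 12×5 + 5×6 = 192
n = Σf = 81
Mean = 192 / 81 = 2.3704

2.4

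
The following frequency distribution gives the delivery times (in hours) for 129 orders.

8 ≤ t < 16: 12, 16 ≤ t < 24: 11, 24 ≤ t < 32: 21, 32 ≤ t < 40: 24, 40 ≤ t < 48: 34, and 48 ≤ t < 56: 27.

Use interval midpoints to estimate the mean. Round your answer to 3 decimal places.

Midpoints: 12, 20, 28, 36, 44, 52
Σfm = 12×12 + 11×20 + 21×28 + 24×36 + 34×44 + 27×52 = 4716
n = Σf = 129
Mean = 4716 / 129 = 36.5581

36.558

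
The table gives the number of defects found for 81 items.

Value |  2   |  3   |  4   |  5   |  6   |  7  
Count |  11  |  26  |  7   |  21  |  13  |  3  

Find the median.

4

Cumulative frequencies: 11, 37, 44, 65, 78, 81
n = 81, so the median is the value in position (n+1)/2 = 41.
Position 41 falls at value 4.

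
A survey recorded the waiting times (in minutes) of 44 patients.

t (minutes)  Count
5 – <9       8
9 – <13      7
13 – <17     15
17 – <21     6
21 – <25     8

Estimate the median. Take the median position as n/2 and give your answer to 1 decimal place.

Cumulative frequencies: 8, 15, 30, 36, 44
n = 44; position = n/2 = 22.
This falls in the class 13 – <17: L = 13, F = 15, f = 15, h = 4.
Median ≈ 13 + ((22 − 15) / 15) × 4 = 14.8667

14.9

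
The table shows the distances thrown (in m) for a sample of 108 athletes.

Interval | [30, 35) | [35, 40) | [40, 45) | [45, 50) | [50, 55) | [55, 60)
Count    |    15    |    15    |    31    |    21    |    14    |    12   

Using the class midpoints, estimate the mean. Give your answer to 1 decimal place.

Midpoints: 32.5, 37.5, 42.5, 47.5, 52.5, 57.5
Σfm = 15×32.5 + 15×37.5 + 31×42.5 + 21×47.5 + 14×52.5 + 12×57.5 = 4790
n = Σf = 108
Mean = 4790 / 108 = 44.3519

44.4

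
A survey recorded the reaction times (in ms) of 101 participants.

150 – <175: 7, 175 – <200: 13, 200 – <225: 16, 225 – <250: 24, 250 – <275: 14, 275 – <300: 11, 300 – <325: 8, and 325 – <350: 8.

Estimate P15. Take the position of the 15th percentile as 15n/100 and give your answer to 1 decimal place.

Cumulative frequencies: 7, 20, 36, 60, 74, 85, 93, 101
n = 101; position = 15n/100 = 15.15.
This falls in the class 175 – <200: L = 175, F = 7, f = 13, h = 25.
15th percentile ≈ 175 + ((15.15 − 7) / 13) × 25 = 190.6731

190.7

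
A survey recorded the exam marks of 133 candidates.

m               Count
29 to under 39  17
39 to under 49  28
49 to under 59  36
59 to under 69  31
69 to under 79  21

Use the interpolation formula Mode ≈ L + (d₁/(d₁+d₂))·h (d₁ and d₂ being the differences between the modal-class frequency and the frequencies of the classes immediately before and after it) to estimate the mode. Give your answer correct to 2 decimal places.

Modal class: 49 to under 59 (highest frequency 36).
d₁ = 36 − 28 = 8, d₂ = 36 − 31 = 5
Mode ≈ 49 + (8/(8+5)) × 10 = 49 + 6.1538 = 55.1538

55.15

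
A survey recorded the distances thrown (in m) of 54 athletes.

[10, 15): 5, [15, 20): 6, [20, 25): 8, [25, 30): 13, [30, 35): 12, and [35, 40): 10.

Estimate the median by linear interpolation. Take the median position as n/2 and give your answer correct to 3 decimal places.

Cumulative frequencies: 5, 11, 19, 32, 44, 54
n = 54; position = n/2 = 27.
This falls in the class [25, 30): L = 25, F = 19, f = 13, h = 5.
Median ≈ 25 + ((27 − 19) / 13) × 5 = 28.0769

28.077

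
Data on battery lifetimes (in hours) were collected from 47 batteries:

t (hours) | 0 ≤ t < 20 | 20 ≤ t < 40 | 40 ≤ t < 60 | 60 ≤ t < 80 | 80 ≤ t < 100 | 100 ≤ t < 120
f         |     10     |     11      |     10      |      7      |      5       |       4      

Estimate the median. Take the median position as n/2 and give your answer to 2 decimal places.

Cumulative frequencies: 10, 21, 31, 38, 43, 47
n = 47; position = n/2 = 23.5.
This falls in the class 40 ≤ t < 60: L = 40, F = 21, f = 10, h = 20.
Median ≈ 40 + ((23.5 − 21) / 10) × 20 = 45.0000

45.00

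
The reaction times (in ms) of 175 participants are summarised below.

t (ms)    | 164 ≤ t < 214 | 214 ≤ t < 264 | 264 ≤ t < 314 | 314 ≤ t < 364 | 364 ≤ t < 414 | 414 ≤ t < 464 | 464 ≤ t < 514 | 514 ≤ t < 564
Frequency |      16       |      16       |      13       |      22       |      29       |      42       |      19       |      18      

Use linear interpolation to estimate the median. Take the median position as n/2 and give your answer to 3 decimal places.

Cumulative frequencies: 16, 32, 45, 67, 96, 138, 157, 175
n = 175; position = n/2 = 87.5.
This falls in the class 364 ≤ t < 414: L = 364, F = 67, f = 29, h = 50.
Median ≈ 364 + ((87.5 − 67) / 29) × 50 = 399.3448

399.345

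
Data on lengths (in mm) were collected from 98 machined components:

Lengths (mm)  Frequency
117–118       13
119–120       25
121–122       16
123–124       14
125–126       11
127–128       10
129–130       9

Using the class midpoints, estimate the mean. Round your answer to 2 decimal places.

Midpoints: 117.5, 119.5, 121.5, 123.5, 125.5, 127.5, 129.5
Σfm = 13×117.5 + 25×119.5 + 16×121.5 + 14×123.5 + 11×125.5 + 10×127.5 + 9×129.5 = 12009
n = Σf = 98
Mean = 12009 / 98 = 122.5408

122.54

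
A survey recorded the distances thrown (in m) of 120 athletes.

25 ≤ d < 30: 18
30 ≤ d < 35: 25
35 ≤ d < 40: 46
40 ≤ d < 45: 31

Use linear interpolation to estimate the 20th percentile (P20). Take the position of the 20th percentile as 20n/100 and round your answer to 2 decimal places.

31.20

Cumulative frequencies: 18, 43, 89, 120
n = 120; position = 20n/100 = 24.
This falls in the class 30 ≤ d < 35: L = 30, F = 18, f = 25, h = 5.
20th percentile ≈ 30 + ((24 − 18) / 25) × 5 = 31.2000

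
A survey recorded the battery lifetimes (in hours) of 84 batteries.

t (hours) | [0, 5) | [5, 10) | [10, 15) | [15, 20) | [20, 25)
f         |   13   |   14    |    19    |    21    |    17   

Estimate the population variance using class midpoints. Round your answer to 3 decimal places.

Midpoints: 2.5, 7.5, 12.5, 17.5, 22.5
n = 84, Σfm = 1125, mean = 13.3929
Σfm² = 18875
Σf(m − x̄)² = Σfm² − (Σfm)²/n = 18875 − 1125²/84 = 3808.0357
Population variance = 3808.0357 / 84 = 45.3338

45.334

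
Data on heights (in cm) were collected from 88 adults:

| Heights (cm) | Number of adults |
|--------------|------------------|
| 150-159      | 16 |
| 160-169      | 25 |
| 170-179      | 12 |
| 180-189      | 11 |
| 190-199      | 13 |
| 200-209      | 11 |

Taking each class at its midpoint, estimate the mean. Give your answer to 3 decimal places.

Midpoints: 154.5, 164.5, 174.5, 184.5, 194.5, 204.5
Σfm = 16×154.5 + 25×164.5 + 12×174.5 + 11×184.5 + 13×194.5 + 11×204.5 = 15486
n = Σf = 88
Mean = 15486 / 88 = 175.9773

175.977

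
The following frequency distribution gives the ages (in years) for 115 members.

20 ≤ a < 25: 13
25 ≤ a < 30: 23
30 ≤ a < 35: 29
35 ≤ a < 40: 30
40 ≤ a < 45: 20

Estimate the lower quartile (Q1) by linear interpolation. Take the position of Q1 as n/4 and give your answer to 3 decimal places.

28.424

Cumulative frequencies: 13, 36, 65, 95, 115
n = 115; position = n/4 = 28.75.
This falls in the class 25 ≤ a < 30: L = 25, F = 13, f = 23, h = 5.
Lower quartile ≈ 25 + ((28.75 − 13) / 23) × 5 = 28.4239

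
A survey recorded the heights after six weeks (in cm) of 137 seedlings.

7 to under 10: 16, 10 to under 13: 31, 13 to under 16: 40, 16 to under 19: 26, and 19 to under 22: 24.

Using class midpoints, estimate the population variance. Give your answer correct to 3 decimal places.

14.197

Midpoints: 8.5, 11.5, 14.5, 17.5, 20.5
n = 137, Σfm = 2019.5, mean = 14.7409
Σfm² = 31714.25
Σf(m − x̄)² = Σfm² − (Σfm)²/n = 31714.25 − 2019.5²/137 = 1945.0511
Population variance = 1945.0511 / 137 = 14.1975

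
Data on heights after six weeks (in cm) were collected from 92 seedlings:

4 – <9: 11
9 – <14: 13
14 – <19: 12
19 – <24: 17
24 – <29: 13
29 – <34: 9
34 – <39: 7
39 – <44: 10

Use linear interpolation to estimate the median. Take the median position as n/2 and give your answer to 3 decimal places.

Cumulative frequencies: 11, 24, 36, 53, 66, 75, 82, 92
n = 92; position = n/2 = 46.
This falls in the class 19 – <24: L = 19, F = 36, f = 17, h = 5.
Median ≈ 19 + ((46 − 36) / 17) × 5 = 21.9412

21.941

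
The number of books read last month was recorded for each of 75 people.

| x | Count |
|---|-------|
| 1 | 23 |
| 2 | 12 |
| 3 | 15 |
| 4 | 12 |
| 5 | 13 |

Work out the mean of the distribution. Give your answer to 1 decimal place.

2.7

Values: 1, 2, 3, 4, 5
Σfx = 23×1 + 12×2 + 15×3 + 12×4 + 13×5 = 205
n = Σf = 75
Mean = 205 / 75 = 2.7333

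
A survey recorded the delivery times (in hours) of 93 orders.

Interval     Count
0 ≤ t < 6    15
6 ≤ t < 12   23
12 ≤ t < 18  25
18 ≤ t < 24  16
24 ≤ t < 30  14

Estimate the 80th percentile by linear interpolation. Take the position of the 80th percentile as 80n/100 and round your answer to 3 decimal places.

22.275

Cumulative frequencies: 15, 38, 63, 79, 93
n = 93; position = 80n/100 = 74.4.
This falls in the class 18 ≤ t < 24: L = 18, F = 63, f = 16, h = 6.
80th percentile ≈ 18 + ((74.4 − 63) / 16) × 6 = 22.2750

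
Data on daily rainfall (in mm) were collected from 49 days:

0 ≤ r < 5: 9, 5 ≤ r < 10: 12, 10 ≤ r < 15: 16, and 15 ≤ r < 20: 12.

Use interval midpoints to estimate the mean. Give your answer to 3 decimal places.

Midpoints: 2.5, 7.5, 12.5, 17.5
Σfm = 9×2.5 + 12×7.5 + 16×12.5 + 12×17.5 = 522.5
n = Σf = 49
Mean = 522.5 / 49 = 10.6633

10.663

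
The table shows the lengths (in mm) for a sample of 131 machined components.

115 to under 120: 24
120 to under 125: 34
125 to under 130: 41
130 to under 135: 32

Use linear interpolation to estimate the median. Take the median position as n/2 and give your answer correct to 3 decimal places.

125.915

Cumulative frequencies: 24, 58, 99, 131
n = 131; position = n/2 = 65.5.
This falls in the class 125 to under 130: L = 125, F = 58, f = 41, h = 5.
Median ≈ 125 + ((65.5 − 58) / 41) × 5 = 125.9146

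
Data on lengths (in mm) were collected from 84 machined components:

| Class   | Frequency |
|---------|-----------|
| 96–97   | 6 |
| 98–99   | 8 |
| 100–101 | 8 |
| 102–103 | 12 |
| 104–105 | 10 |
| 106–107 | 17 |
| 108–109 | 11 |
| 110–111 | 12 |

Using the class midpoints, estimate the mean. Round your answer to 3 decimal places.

104.476

Midpoints: 96.5, 98.5, 100.5, 102.5, 104.5, 106.5, 108.5, 110.5
Σfm = 6×96.5 + 8×98.5 + 8×100.5 + 12×102.5 + 10×104.5 + 17×106.5 + 11×108.5 + 12×110.5 = 8776
n = Σf = 84
Mean = 8776 / 84 = 104.4762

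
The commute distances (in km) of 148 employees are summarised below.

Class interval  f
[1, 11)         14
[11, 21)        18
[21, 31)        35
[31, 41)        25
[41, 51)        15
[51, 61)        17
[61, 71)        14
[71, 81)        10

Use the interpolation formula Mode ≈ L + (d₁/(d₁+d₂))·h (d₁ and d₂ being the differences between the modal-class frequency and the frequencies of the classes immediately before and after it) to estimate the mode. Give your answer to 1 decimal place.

27.3

Modal class: [21, 31) (highest frequency 35).
d₁ = 35 − 18 = 17, d₂ = 35 − 25 = 10
Mode ≈ 21 + (17/(17+10)) × 10 = 21 + 6.2963 = 27.2963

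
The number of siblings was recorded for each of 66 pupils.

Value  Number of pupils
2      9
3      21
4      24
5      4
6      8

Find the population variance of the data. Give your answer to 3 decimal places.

Values: 2, 3, 4, 5, 6
n = 66, Σfx = 245, mean = 3.7121
Σfx² = 997
Σf(x − x̄)² = Σfx² − (Σfx)²/n = 997 − 245²/66 = 87.5303
Population variance = 87.5303 / 66 = 1.3262

1.326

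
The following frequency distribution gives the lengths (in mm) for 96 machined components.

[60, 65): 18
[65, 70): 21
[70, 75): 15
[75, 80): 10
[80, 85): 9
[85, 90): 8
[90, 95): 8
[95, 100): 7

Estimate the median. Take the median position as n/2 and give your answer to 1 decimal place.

Cumulative frequencies: 18, 39, 54, 64, 73, 81, 89, 96
n = 96; position = n/2 = 48.
This falls in the class [70, 75): L = 70, F = 39, f = 15, h = 5.
Median ≈ 70 + ((48 − 39) / 15) × 5 = 73.0000

73.0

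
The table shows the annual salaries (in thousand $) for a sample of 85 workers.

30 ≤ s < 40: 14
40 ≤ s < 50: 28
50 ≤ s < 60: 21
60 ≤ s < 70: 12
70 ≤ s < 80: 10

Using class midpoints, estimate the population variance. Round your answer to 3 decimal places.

152.028

Midpoints: 35, 45, 55, 65, 75
n = 85, Σfm = 4435, mean = 52.1765
Σfm² = 244325
Σf(m − x̄)² = Σfm² − (Σfm)²/n = 244325 − 4435²/85 = 12922.3529
Population variance = 12922.3529 / 85 = 152.0277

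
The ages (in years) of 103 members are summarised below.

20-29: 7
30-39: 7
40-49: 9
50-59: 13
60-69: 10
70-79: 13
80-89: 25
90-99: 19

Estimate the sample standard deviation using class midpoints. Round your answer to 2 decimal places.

21.97

Midpoints: 24.5, 34.5, 44.5, 54.5, 64.5, 74.5, 84.5, 94.5
n = 103, Σfm = 7043.5, mean = 68.3835
Σfm² = 530905.75
Σf(m − x̄)² = Σfm² − (Σfm)²/n = 530905.75 − 7043.5²/103 = 49246.6019
Sample variance = 49246.6019 / 102 = 482.8098
Standard deviation = √482.8098 = 21.9729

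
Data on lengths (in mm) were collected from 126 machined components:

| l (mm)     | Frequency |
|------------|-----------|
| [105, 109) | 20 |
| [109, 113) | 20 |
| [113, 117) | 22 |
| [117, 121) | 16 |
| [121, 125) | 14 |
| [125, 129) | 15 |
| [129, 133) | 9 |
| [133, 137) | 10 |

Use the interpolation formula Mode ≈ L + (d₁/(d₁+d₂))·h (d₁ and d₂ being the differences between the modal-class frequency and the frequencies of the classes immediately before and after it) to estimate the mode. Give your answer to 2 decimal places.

114.00

Modal class: [113, 117) (highest frequency 22).
d₁ = 22 − 20 = 2, d₂ = 22 − 16 = 6
Mode ≈ 113 + (2/(2+6)) × 4 = 113 + 1.0000 = 114.0000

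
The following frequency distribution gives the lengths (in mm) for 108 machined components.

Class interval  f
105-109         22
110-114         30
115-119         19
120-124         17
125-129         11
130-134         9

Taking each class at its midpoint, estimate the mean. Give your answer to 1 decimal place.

116.6

Midpoints: 107, 112, 117, 122, 127, 132
Σfm = 22×107 + 30×112 + 19×117 + 17×122 + 11×127 + 9×132 = 12596
n = Σf = 108
Mean = 12596 / 108 = 116.6296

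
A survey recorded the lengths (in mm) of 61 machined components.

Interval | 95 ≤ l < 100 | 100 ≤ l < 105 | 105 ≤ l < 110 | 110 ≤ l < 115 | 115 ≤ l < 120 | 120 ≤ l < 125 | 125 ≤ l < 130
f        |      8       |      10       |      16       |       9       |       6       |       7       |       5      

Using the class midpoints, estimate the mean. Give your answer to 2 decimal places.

Midpoints: 97.5, 102.5, 107.5, 112.5, 117.5, 122.5, 127.5
Σfm = 8×97.5 + 10×102.5 + 16×107.5 + 9×112.5 + 6×117.5 + 7×122.5 + 5×127.5 = 6737.5
n = Σf = 61
Mean = 6737.5 / 61 = 110.4508

110.45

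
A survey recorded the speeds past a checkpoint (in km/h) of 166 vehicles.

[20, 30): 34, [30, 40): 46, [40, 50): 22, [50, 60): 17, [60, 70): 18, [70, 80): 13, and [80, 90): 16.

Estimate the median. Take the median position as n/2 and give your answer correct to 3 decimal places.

41.364

Cumulative frequencies: 34, 80, 102, 119, 137, 150, 166
n = 166; position = n/2 = 83.
This falls in the class [40, 50): L = 40, F = 80, f = 22, h = 10.
Median ≈ 40 + ((83 − 80) / 22) × 10 = 41.3636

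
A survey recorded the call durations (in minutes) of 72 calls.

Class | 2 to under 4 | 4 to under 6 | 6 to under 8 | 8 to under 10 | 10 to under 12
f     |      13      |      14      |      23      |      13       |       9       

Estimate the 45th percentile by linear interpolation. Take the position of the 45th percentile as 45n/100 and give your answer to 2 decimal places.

6.47

Cumulative frequencies: 13, 27, 50, 63, 72
n = 72; position = 45n/100 = 32.4.
This falls in the class 6 to under 8: L = 6, F = 27, f = 23, h = 2.
45th percentile ≈ 6 + ((32.4 − 27) / 23) × 2 = 6.4696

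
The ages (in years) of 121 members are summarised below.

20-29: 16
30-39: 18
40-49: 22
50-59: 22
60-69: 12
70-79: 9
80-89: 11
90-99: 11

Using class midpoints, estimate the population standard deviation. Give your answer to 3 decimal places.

Midpoints: 24.5, 34.5, 44.5, 54.5, 64.5, 74.5, 84.5, 94.5
n = 121, Σfm = 6604.5, mean = 54.5826
Σfm² = 416590.25
Σf(m − x̄)² = Σfm² − (Σfm)²/n = 416590.25 − 6604.5²/121 = 56099.1736
Population variance = 56099.1736 / 121 = 463.6295
Standard deviation = √463.6295 = 21.5321

21.532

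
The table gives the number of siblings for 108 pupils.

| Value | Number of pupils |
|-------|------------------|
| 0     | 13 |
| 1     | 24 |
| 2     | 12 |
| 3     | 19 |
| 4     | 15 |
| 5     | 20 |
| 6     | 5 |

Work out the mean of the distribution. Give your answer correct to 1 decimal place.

2.7

Values: 0, 1, 2, 3, 4, 5, 6
Σfx = 13×0 + 24×1 + 12×2 + 19×3 + 15×4 + 20×5 + 5×6 = 295
n = Σf = 108
Mean = 295 / 108 = 2.7315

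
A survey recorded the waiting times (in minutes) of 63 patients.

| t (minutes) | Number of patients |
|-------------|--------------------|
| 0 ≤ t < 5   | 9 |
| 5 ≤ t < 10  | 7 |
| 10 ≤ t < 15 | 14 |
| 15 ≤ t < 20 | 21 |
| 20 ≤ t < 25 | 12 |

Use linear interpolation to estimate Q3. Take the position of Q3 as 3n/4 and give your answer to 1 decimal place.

Cumulative frequencies: 9, 16, 30, 51, 63
n = 63; position = 3n/4 = 47.25.
This falls in the class 15 ≤ t < 20: L = 15, F = 30, f = 21, h = 5.
Upper quartile ≈ 15 + ((47.25 − 30) / 21) × 5 = 19.1071

19.1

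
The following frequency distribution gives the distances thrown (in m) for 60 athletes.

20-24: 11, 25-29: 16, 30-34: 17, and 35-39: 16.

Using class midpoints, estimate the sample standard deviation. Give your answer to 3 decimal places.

Midpoints: 22, 27, 32, 37
n = 60, Σfm = 1810, mean = 30.1667
Σfm² = 56300
Σf(m − x̄)² = Σfm² − (Σfm)²/n = 56300 − 1810²/60 = 1698.3333
Sample variance = 1698.3333 / 59 = 28.7853
Standard deviation = √28.7853 = 5.3652

5.365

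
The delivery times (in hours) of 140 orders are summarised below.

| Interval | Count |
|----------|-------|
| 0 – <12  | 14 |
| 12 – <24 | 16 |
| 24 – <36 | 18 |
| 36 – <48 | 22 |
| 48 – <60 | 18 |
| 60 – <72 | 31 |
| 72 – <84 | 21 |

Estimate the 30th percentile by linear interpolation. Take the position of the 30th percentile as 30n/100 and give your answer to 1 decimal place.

Cumulative frequencies: 14, 30, 48, 70, 88, 119, 140
n = 140; position = 30n/100 = 42.
This falls in the class 24 – <36: L = 24, F = 30, f = 18, h = 12.
30th percentile ≈ 24 + ((42 − 30) / 18) × 12 = 32.0000

32.0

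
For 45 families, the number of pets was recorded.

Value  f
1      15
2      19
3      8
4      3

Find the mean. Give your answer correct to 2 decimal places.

1.98

Values: 1, 2, 3, 4
Σfx = 15×1 + 19×2 + 8×3 + 3×4 = 89
n = Σf = 45
Mean = 89 / 45 = 1.9778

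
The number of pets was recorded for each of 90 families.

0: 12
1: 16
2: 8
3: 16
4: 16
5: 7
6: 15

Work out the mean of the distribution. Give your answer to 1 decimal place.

Values: 0, 1, 2, 3, 4, 5, 6
Σfx = 12×0 + 16×1 + 8×2 + 16×3 + 16×4 + 7×5 + 15×6 = 269
n = Σf = 90
Mean = 269 / 90 = 2.9889

3.0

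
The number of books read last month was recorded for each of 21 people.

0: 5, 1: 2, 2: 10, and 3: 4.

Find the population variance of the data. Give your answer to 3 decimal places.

Values: 0, 1, 2, 3
n = 21, Σfx = 34, mean = 1.6190
Σfx² = 78
Σf(x − x̄)² = Σfx² − (Σfx)²/n = 78 − 34²/21 = 22.9524
Population variance = 22.9524 / 21 = 1.0930

1.093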